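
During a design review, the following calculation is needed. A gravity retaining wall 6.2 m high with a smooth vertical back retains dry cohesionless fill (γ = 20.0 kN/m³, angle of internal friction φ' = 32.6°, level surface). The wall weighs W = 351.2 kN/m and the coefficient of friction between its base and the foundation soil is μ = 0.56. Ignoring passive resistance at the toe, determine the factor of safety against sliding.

K_a = tan²(45° − 32.6°/2) = 0.2997.
P_a = ½K_aγH² = 0.5×0.2997×20.0×6.2² = 115.2 kN/m, acting at H/3 = 2.067 m above the base.
FS_sliding = μW / P_a = 0.56×351.2 / 115.2 = 1.707.

1.71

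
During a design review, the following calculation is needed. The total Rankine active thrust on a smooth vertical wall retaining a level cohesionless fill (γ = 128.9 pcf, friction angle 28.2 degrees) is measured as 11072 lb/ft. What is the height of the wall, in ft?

K_a = 0.3582. P_a = ½ K_a γ H² ⇒ H = √(2P_a/(K_a γ)).
H = √(2×11072/(0.3582×128.9)) = 21.90 ft.

21.9 ft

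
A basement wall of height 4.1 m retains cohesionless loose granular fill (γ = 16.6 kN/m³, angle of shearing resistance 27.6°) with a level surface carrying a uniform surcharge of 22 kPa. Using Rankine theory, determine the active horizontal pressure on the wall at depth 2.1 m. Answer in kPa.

K_a = (1 − sin φ)/(1 + sin φ) = 0.3668.
σ_v = γz + q = 16.6 × 2.1 + 22 = 56.86 kPa.
σ_h = K_a σ_v = 0.3668 × 56.86 = 20.85 kPa.

20.9 kPa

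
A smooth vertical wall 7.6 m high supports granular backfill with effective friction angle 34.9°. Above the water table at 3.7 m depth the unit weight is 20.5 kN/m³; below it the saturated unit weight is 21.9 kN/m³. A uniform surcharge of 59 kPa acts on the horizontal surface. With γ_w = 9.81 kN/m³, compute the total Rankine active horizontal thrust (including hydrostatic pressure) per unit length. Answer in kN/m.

K_a = tan²(45° − φ/2) = 0.2721.
γ' = 21.9 − 9.81 = 12.09 kN/m³. h₂ = H − d_w = 3.9 m.
σ'_h: at surface K_a·q = 16.06; at WT K_a(q+γd_w) = 36.70; at base K_a(q+γd_w+γ'h₂) = 49.53 kPa.
P₁ = ½(16.06+36.70)×3.7 = 97.60; P₂ = ½(36.70+49.53)×3.9 = 168.1; P_w = ½γ_w h₂² = 74.61.
Total = 97.60+168.1+74.61 = 340.4 kN/m.

340 kN/m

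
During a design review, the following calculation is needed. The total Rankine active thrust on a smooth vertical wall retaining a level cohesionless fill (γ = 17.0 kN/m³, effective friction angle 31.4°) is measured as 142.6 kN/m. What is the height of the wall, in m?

K_a = 0.3149. P_a = ½ K_a γ H² ⇒ H = √(2P_a/(K_a γ)).
H = √(2×142.6/(0.3149×17.0)) = 7.299 m.

7.30 m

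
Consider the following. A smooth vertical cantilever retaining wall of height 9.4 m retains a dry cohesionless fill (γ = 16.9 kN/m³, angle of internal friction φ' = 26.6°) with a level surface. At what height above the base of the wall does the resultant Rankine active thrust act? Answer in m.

3.13 m

K_a = 0.3814.
The pressure distribution is triangular, so the resultant acts at H/3 above the base = 9.4/3 = 3.133 m.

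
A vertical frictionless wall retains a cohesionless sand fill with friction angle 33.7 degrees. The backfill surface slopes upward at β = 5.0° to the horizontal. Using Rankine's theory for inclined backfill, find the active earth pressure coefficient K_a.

0.289

K_a = cos β · (cos β − √(cos²β − cos²φ)) / (cos β + √(cos²β − cos²φ)).
cos β = 0.9962, cos φ = 0.8320, √(cos²β − cos²φ) = 0.5480.
K_a = 0.9962 × (0.9962 − 0.5480)/(0.9962 + 0.5480) = 0.2892.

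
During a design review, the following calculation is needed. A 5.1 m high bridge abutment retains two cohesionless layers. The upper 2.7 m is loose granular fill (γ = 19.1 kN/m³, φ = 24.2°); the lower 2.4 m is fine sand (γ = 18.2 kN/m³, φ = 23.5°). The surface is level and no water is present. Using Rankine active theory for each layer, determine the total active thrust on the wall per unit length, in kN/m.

K_a1 = tan²(45°−24.2°/2) = 0.4185; K_a2 = tan²(45°−23.5°/2) = 0.4298.
Layer 1: σ at base = K_a1 γ₁ h₁ = 21.58 kPa; P₁ = ½×21.58×2.7 = 29.14.
Layer 2: σ_v at top = γ₁h₁ = 51.57; σ_h top = K_a2×51.57 = 22.17; σ_h base = K_a2×(51.57+18.2×2.4) = 40.94.
P₂ = ½(22.17+40.94)×2.4 = 75.73. Total P_a = 29.14+75.73 = 104.9 kN/m.

105 kN/m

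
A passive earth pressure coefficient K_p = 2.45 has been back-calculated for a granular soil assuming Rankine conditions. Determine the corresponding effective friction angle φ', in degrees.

K_p = (1+sin φ)/(1−sin φ) ⇒ sin φ = (K_p − 1)/(K_p + 1) = 0.4203.
φ = arcsin(0.4203) = 24.85°.

24.9°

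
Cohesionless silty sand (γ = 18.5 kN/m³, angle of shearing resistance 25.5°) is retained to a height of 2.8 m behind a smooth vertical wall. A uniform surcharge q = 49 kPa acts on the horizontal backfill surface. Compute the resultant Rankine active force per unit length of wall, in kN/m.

83.5 kN/m

K_a = tan²(45° − φ/2) = 0.3981.
Soil triangle: ½ K_a γ H² = 0.5×0.3981×18.5×2.8² = 28.87 kN/m.
Surcharge rectangle: K_a q H = 0.3981×49×2.8 = 54.62 kN/m.
Total = 28.87 + 54.62 = 83.49 kN/m.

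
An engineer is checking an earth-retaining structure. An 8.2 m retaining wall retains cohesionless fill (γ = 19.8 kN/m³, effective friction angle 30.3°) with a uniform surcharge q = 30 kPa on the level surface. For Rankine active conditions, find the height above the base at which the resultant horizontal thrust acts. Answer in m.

K_a = 0.3293.
Triangular part P₁ = ½K_aγH² = 219.2 at H/3 = 2.733 m; rectangular part P₂ = K_a q H = 81.01 at H/2 = 4.100 m.
ȳ = (P₁·2.733 + P₂·4.100)/(P₁+P₂) = 3.102 m.

3.10 m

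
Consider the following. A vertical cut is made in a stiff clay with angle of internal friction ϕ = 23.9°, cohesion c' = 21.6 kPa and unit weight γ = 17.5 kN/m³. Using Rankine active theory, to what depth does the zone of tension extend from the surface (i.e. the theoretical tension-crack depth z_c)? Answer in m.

K_a = tan²(45° − 23.9°/2) = 0.4233; √K_a = 0.6506.
The active pressure is zero where K_a γ z = 2c√K_a, so z_c = 2c/(γ√K_a) = 2×21.6/(17.5×0.6506) = 3.794 m.

3.79 m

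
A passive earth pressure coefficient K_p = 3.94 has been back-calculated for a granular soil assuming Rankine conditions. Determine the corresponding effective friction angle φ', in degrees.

36.5°

K_p = (1+sin φ)/(1−sin φ) ⇒ sin φ = (K_p − 1)/(K_p + 1) = 0.5951.
φ = arcsin(0.5951) = 36.52°.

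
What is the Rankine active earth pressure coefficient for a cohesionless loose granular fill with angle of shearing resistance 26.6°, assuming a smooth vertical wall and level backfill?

K_a = (1 − sin φ)/(1 + sin φ) = (1 − sin 26.6°)/(1 + sin 26.6°) = 0.3814.

0.381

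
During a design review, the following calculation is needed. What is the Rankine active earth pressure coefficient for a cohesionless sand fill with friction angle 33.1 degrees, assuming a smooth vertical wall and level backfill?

K_a = tan²(45° − φ/2) = tan²(28.45°) = 0.2936.

0.294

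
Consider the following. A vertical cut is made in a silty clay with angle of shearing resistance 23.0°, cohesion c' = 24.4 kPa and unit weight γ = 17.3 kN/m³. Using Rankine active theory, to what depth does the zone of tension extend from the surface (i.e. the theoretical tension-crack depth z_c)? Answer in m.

4.26 m

K_a = tan²(45° − 23.0°/2) = 0.4381; √K_a = 0.6619.
The active pressure is zero where K_a γ z = 2c√K_a, so z_c = 2c/(γ√K_a) = 2×24.4/(17.3×0.6619) = 4.262 m.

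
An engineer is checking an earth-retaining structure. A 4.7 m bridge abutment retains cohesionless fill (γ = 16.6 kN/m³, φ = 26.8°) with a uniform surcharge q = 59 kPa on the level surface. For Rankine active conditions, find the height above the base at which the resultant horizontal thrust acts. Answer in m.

2.04 m

K_a = 0.3785.
Triangular part P₁ = ½K_aγH² = 69.39 at H/3 = 1.567 m; rectangular part P₂ = K_a q H = 105.0 at H/2 = 2.350 m.
ȳ = (P₁·1.567 + P₂·2.350)/(P₁+P₂) = 2.038 m.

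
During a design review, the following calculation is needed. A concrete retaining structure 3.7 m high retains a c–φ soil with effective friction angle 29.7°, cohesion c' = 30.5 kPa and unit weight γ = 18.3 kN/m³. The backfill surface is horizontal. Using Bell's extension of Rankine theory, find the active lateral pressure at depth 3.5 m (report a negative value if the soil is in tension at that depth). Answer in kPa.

-13.8 kPa

K_a = (1 − sin φ)/(1 + sin φ) = 0.3374.
σ_a = K_a γ z − 2c√K_a = 0.3374×18.3×3.5 − 2×30.5×0.5808 = -13.82 kPa.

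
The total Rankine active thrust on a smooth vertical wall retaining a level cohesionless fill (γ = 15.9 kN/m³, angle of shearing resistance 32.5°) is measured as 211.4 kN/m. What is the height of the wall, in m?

K_a = 0.3010. P_a = ½ K_a γ H² ⇒ H = √(2P_a/(K_a γ)).
H = √(2×211.4/(0.3010×15.9)) = 9.399 m.

9.40 m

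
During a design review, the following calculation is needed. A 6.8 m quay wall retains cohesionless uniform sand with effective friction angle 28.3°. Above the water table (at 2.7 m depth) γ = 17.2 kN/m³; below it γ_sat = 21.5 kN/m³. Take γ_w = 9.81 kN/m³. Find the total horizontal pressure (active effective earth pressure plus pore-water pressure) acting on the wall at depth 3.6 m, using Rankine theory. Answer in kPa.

K_a = (1 − sin φ)/(1 + sin φ) = 0.3568.
γ' = 21.5 − 9.81 = 11.69 kN/m³.
Effective vertical stress at 3.6 m: σ'_v = 17.2×2.7 + 11.69×0.900 = 56.96 kPa.
σ'_h = K_a σ'_v = 0.3568 × 56.96 = 20.32 kPa; u = γ_w × 0.900 = 8.829 kPa.
Total σ_h = 20.32 + 8.829 = 29.15 kPa.

29.2 kPa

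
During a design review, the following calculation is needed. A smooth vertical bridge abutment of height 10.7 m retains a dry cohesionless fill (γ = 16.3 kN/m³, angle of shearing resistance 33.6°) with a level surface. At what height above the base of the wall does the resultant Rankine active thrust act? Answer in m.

K_a = 0.2875.
The pressure distribution is triangular, so the resultant acts at H/3 above the base = 10.7/3 = 3.567 m.

3.57 m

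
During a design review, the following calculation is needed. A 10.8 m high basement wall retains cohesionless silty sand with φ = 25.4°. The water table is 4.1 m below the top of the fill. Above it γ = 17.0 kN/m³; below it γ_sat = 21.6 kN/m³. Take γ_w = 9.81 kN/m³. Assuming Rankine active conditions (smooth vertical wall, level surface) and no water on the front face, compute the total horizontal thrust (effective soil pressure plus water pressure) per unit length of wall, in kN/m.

570 kN/m

K_a = tan²(45° − φ/2) = 0.3996.
γ' = 21.6 − 9.81 = 11.79 kN/m³. Depth below WT = 6.7 m.
σ'_h at WT = K_a γ d_w = 27.86 kPa; at base = 27.86 + K_a γ' × 6.7 = 59.42 kPa.
P₁ (0–4.1 m) = ½×27.86×4.1 = 57.10. P₂ (4.1–10.8 m) = ½(27.86+59.42)×6.7 = 292.4.
P_w = ½ γ_w h₂² = 0.5×9.81×6.7² = 220.2. Total = 57.10+292.4+220.2 = 569.7 kN/m.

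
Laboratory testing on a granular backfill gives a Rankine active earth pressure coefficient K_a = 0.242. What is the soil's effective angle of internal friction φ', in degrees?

K_a = tan²(45° − φ/2) ⇒ 45° − φ/2 = arctan(√0.242) = 26.19°.
φ = 2(45° − 26.19°) = 37.61°.

37.6°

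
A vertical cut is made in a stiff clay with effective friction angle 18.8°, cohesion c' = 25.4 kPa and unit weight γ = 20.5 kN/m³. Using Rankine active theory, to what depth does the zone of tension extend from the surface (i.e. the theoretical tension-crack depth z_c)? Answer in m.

K_a = tan²(45° − 18.8°/2) = 0.5126; √K_a = 0.7159.
The active pressure is zero where K_a γ z = 2c√K_a, so z_c = 2c/(γ√K_a) = 2×25.4/(20.5×0.7159) = 3.461 m.

3.46 m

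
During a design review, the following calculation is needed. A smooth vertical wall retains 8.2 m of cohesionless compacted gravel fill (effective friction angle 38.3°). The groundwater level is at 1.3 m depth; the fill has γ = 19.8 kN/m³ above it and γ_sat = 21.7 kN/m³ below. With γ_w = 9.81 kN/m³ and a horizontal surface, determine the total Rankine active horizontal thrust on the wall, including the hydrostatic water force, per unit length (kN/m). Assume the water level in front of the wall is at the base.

K_a = tan²(45° − φ/2) = 0.2347.
γ' = 21.7 − 9.81 = 11.89 kN/m³. Depth below WT = 6.9 m.
σ'_h at WT = K_a γ d_w = 6.042 kPa; at base = 6.042 + K_a γ' × 6.9 = 25.30 kPa.
P₁ (0–1.3 m) = ½×6.042×1.3 = 3.927. P₂ (1.3–8.2 m) = ½(6.042+25.30)×6.9 = 108.1.
P_w = ½ γ_w h₂² = 0.5×9.81×6.9² = 233.5. Total = 3.927+108.1+233.5 = 345.6 kN/m.

346 kN/m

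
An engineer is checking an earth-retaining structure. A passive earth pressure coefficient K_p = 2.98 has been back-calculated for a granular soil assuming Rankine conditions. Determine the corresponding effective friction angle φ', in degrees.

K_p = (1+sin φ)/(1−sin φ) ⇒ sin φ = (K_p − 1)/(K_p + 1) = 0.4975.
φ = arcsin(0.4975) = 29.83°.

29.8°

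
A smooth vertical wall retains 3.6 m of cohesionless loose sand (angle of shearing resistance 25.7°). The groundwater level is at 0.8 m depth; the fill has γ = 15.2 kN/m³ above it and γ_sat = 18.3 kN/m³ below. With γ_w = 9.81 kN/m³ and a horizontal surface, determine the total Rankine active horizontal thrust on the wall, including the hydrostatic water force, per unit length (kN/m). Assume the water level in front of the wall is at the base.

K_a = tan²(45° − φ/2) = 0.3950.
γ' = 18.3 − 9.81 = 8.490 kN/m³. Depth below WT = 2.8 m.
σ'_h at WT = K_a γ d_w = 4.804 kPa; at base = 4.804 + K_a γ' × 2.8 = 14.19 kPa.
P₁ (0–0.8 m) = ½×4.804×0.8 = 1.921. P₂ (0.8–3.6 m) = ½(4.804+14.19)×2.8 = 26.60.
P_w = ½ γ_w h₂² = 0.5×9.81×2.8² = 38.46. Total = 1.921+26.60+38.46 = 66.97 kN/m.

67.0 kN/m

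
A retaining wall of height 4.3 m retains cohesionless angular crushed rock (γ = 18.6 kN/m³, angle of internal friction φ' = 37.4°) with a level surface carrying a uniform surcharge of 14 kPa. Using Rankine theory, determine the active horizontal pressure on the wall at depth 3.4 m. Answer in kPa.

18.9 kPa

K_a = (1 − sin φ)/(1 + sin φ) = 0.2443.
σ_v = γz + q = 18.6 × 3.4 + 14 = 77.24 kPa.
σ_h = K_a σ_v = 0.2443 × 77.24 = 18.87 kPa.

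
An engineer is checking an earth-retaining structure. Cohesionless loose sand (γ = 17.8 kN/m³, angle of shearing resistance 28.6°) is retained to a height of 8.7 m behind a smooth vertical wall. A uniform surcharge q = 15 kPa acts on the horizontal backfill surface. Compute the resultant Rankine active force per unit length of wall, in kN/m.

283 kN/m

K_a = tan²(45° − φ/2) = 0.3525.
Soil triangle: ½ K_a γ H² = 0.5×0.3525×17.8×8.7² = 237.5 kN/m.
Surcharge rectangle: K_a q H = 0.3525×15×8.7 = 46.01 kN/m.
Total = 237.5 + 46.01 = 283.5 kN/m.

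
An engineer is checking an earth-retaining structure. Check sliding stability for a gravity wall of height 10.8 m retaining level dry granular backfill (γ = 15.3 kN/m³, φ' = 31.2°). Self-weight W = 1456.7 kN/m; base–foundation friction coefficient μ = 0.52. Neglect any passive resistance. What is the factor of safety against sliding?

2.67

K_a = tan²(45° − 31.2°/2) = 0.3175.
P_a = ½K_aγH² = 0.5×0.3175×15.3×10.8² = 283.3 kN/m, acting at H/3 = 3.600 m above the base.
FS_sliding = μW / P_a = 0.52×1456.7 / 283.3 = 2.674.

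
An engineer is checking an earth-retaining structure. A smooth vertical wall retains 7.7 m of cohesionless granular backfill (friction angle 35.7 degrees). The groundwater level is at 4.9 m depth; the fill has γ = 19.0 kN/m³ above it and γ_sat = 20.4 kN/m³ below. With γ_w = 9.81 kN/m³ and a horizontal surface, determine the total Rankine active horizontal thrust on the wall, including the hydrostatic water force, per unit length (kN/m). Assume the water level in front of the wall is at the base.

178 kN/m

K_a = tan²(45° − φ/2) = 0.2630.
γ' = 20.4 − 9.81 = 10.59 kN/m³. Depth below WT = 2.8 m.
σ'_h at WT = K_a γ d_w = 24.48 kPa; at base = 24.48 + K_a γ' × 2.8 = 32.28 kPa.
P₁ (0–4.9 m) = ½×24.48×4.9 = 59.99. P₂ (4.9–7.7 m) = ½(24.48+32.28)×2.8 = 79.47.
P_w = ½ γ_w h₂² = 0.5×9.81×2.8² = 38.46. Total = 59.99+79.47+38.46 = 177.9 kN/m.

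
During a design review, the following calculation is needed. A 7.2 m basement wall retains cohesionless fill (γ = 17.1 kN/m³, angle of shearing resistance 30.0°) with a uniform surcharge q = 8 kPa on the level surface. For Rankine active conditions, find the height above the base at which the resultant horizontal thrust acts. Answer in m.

2.54 m

K_a = 0.3333.
Triangular part P₁ = ½K_aγH² = 147.7 at H/3 = 2.400 m; rectangular part P₂ = K_a q H = 19.20 at H/2 = 3.600 m.
ȳ = (P₁·2.400 + P₂·3.600)/(P₁+P₂) = 2.538 m.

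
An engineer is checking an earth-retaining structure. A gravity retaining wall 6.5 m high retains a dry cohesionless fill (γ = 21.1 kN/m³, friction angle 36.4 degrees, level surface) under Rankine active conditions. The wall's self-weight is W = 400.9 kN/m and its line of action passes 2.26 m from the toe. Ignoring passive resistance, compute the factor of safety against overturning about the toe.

K_a = tan²(45° − 36.4°/2) = 0.2552.
P_a = ½K_aγH² = 0.5×0.2552×21.1×6.5² = 113.7 kN/m, acting at H/3 = 2.167 m above the base.
Overturning moment M_o = P_a × H/3 = 113.7 × 2.167 = 246.4.
Resisting moment M_r = W × 2.26 = 400.9 × 2.26 = 906.0.
FS_overturning = M_r/M_o = 906.0/246.4 = 3.677.

3.68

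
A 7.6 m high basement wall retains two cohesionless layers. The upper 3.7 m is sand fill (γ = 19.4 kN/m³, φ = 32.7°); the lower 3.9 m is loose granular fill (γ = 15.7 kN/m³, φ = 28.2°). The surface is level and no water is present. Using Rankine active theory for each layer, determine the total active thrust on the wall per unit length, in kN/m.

183 kN/m

K_a1 = tan²(45°−32.7°/2) = 0.2985; K_a2 = tan²(45°−28.2°/2) = 0.3582.
Layer 1: σ at base = K_a1 γ₁ h₁ = 21.43 kPa; P₁ = ½×21.43×3.7 = 39.64.
Layer 2: σ_v at top = γ₁h₁ = 71.78; σ_h top = K_a2×71.78 = 25.71; σ_h base = K_a2×(71.78+15.7×3.9) = 47.64.
P₂ = ½(25.71+47.64)×3.9 = 143.0. Total P_a = 39.64+143.0 = 182.7 kN/m.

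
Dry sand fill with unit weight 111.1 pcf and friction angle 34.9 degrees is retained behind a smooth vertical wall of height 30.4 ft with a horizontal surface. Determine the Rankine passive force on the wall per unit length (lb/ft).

189000 lb/ft

K_p = tan²(45° + φ/2) = 3.674.
P_p = ½ K_p γ H² = 0.5 × 3.674 × 111.1 × 30.4² = 188600 lb/ft.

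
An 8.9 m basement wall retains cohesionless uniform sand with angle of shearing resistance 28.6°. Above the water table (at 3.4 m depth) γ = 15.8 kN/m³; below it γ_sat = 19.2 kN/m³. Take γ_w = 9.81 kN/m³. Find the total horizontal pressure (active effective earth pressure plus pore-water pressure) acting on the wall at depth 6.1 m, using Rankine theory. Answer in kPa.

54.4 kPa

K_a = (1 − sin φ)/(1 + sin φ) = 0.3525.
γ' = 19.2 − 9.81 = 9.390 kN/m³.
Effective vertical stress at 6.1 m: σ'_v = 15.8×3.4 + 9.390×2.70 = 79.07 kPa.
σ'_h = K_a σ'_v = 0.3525 × 79.07 = 27.88 kPa; u = γ_w × 2.70 = 26.49 kPa.
Total σ_h = 27.88 + 26.49 = 54.36 kPa.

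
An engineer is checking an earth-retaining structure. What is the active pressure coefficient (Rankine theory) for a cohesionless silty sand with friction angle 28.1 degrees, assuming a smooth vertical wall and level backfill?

K_a = (1 − sin φ)/(1 + sin φ) = (1 − sin 28.1°)/(1 + sin 28.1°) = 0.3596.

0.360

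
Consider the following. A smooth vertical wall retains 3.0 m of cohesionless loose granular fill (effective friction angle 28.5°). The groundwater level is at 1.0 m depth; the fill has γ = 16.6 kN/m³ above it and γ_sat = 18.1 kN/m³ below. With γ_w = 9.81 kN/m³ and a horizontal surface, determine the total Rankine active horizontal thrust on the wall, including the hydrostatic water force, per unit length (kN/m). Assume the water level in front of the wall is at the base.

K_a = tan²(45° − φ/2) = 0.3540.
γ' = 18.1 − 9.81 = 8.290 kN/m³. Depth below WT = 2.0 m.
σ'_h at WT = K_a γ d_w = 5.876 kPa; at base = 5.876 + K_a γ' × 2.0 = 11.74 kPa.
P₁ (0–1.0 m) = ½×5.876×1.0 = 2.938. P₂ (1.0–3.0 m) = ½(5.876+11.74)×2.0 = 17.62.
P_w = ½ γ_w h₂² = 0.5×9.81×2.0² = 19.62. Total = 2.938+17.62+19.62 = 40.18 kN/m.

40.2 kN/m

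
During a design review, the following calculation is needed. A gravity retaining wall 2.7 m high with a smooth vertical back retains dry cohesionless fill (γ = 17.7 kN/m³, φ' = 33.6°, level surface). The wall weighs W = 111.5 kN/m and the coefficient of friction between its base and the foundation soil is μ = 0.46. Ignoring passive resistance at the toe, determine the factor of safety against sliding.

2.77

K_a = tan²(45° − 33.6°/2) = 0.2875.
P_a = ½K_aγH² = 0.5×0.2875×17.7×2.7² = 18.55 kN/m, acting at H/3 = 0.9000 m above the base.
FS_sliding = μW / P_a = 0.46×111.5 / 18.55 = 2.765.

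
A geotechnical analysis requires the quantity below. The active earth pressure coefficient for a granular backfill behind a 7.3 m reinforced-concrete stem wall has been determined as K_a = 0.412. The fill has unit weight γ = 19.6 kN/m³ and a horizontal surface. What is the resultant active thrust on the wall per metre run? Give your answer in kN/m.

215 kN/m

P = ½ K_a γ H² = 0.5 × 0.412 × 19.6 × 7.3² = 215.2 kN/m.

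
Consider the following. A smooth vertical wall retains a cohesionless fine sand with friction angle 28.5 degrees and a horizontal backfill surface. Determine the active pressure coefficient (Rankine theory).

0.354

K_a = tan²(45° − φ/2) = tan²(30.75°) = 0.3540.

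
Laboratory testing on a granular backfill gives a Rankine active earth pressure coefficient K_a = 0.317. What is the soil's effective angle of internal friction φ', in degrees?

31.2°

K_a = tan²(45° − φ/2) ⇒ 45° − φ/2 = arctan(√0.317) = 29.38°.
φ = 2(45° − 29.38°) = 31.24°.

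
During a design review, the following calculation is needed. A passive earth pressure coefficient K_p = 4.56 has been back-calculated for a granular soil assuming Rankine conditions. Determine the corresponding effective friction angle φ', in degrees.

39.8°

K_p = (1+sin φ)/(1−sin φ) ⇒ sin φ = (K_p − 1)/(K_p + 1) = 0.6403.
φ = arcsin(0.6403) = 39.81°.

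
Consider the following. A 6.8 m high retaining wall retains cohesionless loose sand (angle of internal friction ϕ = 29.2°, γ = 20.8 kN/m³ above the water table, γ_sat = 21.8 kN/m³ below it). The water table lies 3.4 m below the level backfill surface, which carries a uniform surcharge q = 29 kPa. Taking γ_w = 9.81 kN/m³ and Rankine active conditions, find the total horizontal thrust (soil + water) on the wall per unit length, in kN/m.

K_a = tan²(45° − φ/2) = 0.3442.
γ' = 21.8 − 9.81 = 11.99 kN/m³. h₂ = H − d_w = 3.4 m.
σ'_h: at surface K_a·q = 9.982; at WT K_a(q+γd_w) = 34.32; at base K_a(q+γd_w+γ'h₂) = 48.36 kPa.
P₁ = ½(9.982+34.32)×3.4 = 75.32; P₂ = ½(34.32+48.36)×3.4 = 140.6; P_w = ½γ_w h₂² = 56.70.
Total = 75.32+140.6+56.70 = 272.6 kN/m.

273 kN/m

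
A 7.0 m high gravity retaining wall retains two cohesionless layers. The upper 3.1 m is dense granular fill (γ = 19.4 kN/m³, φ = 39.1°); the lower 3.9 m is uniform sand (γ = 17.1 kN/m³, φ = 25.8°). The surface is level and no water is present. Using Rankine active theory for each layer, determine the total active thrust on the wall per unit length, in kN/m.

K_a1 = tan²(45°−39.1°/2) = 0.2265; K_a2 = tan²(45°−25.8°/2) = 0.3935.
Layer 1: σ at base = K_a1 γ₁ h₁ = 13.62 kPa; P₁ = ½×13.62×3.1 = 21.11.
Layer 2: σ_v at top = γ₁h₁ = 60.14; σ_h top = K_a2×60.14 = 23.67; σ_h base = K_a2×(60.14+17.1×3.9) = 49.91.
P₂ = ½(23.67+49.91)×3.9 = 143.5. Total P_a = 21.11+143.5 = 164.6 kN/m.

165 kN/m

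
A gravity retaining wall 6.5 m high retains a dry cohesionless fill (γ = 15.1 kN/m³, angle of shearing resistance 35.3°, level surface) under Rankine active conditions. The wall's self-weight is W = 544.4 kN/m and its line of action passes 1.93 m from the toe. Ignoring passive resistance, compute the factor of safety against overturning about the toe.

5.68

K_a = tan²(45° − 35.3°/2) = 0.2675.
P_a = ½K_aγH² = 0.5×0.2675×15.1×6.5² = 85.34 kN/m, acting at H/3 = 2.167 m above the base.
Overturning moment M_o = P_a × H/3 = 85.34 × 2.167 = 184.9.
Resisting moment M_r = W × 1.93 = 544.4 × 1.93 = 1051.
FS_overturning = M_r/M_o = 1051/184.9 = 5.682.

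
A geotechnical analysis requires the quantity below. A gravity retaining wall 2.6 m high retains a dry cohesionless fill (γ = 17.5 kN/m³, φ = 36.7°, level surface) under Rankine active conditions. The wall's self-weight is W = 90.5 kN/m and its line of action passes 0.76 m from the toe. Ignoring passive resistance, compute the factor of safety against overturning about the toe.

5.33

K_a = tan²(45° − 36.7°/2) = 0.2519.
P_a = ½K_aγH² = 0.5×0.2519×17.5×2.6² = 14.90 kN/m, acting at H/3 = 0.8667 m above the base.
Overturning moment M_o = P_a × H/3 = 14.90 × 0.8667 = 12.91.
Resisting moment M_r = W × 0.76 = 90.5 × 0.76 = 68.78.
FS_overturning = M_r/M_o = 68.78/12.91 = 5.327.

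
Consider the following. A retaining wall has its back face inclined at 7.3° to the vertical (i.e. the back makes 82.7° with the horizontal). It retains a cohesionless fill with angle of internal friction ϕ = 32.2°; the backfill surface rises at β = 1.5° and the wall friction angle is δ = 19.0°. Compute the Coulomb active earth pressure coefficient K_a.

0.335

K_a = sin²(α+φ) / [sin²α · sin(α−δ) · (1 + √{sin(φ+δ)sin(φ−β) / (sin(α−δ)sin(α+β))})²].
With α = 82.7°, φ = 32.2°, δ = 19.0°, β = 1.5°: K_a = 0.3353.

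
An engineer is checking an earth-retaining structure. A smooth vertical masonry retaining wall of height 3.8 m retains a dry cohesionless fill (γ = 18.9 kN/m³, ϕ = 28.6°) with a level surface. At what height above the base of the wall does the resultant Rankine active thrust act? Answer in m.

K_a = 0.3525.
The pressure distribution is triangular, so the resultant acts at H/3 above the base = 3.8/3 = 1.267 m.

1.27 m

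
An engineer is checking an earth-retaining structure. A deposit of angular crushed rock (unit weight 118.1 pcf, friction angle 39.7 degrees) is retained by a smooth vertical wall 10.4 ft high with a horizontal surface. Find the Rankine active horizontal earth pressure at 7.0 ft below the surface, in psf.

182 psf

K_a = (1 − sin φ)/(1 + sin φ) = 0.2204.
σ_h = K_a γ z = 0.2204 × 118.1 × 7.0 = 182.2 psf.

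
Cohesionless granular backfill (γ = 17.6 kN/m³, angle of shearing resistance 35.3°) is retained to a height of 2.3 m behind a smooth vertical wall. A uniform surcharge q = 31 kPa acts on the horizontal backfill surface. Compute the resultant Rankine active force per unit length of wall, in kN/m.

K_a = tan²(45° − φ/2) = 0.2675.
Soil triangle: ½ K_a γ H² = 0.5×0.2675×17.6×2.3² = 12.45 kN/m.
Surcharge rectangle: K_a q H = 0.2675×31×2.3 = 19.08 kN/m.
Total = 12.45 + 19.08 = 31.53 kN/m.

31.5 kN/m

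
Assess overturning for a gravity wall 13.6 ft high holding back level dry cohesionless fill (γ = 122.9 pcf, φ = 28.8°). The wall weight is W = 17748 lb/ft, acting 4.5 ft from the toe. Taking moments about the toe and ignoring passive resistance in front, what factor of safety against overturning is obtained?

4.43

K_a = tan²(45° − 28.8°/2) = 0.3498.
P_a = ½K_aγH² = 0.5×0.3498×122.9×13.6² = 3975 lb/ft, acting at H/3 = 4.533 ft above the base.
Overturning moment M_o = P_a × H/3 = 3975 × 4.533 = 18020.
Resisting moment M_r = W × 4.5 = 17748 × 4.5 = 79870.
FS_overturning = M_r/M_o = 79870/18020 = 4.432.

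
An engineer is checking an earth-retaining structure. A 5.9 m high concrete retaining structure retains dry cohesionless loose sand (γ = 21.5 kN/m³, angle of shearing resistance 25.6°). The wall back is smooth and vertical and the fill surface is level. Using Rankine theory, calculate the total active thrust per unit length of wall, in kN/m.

148 kN/m

K_a = tan²(45° − φ/2) = 0.3966.
P_a = ½ K_a γ H² = 0.5 × 0.3966 × 21.5 × 5.9² = 148.4 kN/m.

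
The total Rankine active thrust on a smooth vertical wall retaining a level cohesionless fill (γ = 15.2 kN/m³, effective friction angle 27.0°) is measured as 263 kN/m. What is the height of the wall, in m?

9.60 m

K_a = 0.3755. P_a = ½ K_a γ H² ⇒ H = √(2P_a/(K_a γ)).
H = √(2×263/(0.3755×15.2)) = 9.600 m.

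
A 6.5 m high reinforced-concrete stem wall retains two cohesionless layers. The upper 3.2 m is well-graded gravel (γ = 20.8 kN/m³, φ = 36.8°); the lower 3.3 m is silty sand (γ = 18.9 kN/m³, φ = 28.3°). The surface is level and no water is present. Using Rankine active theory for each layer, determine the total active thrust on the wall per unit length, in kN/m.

142 kN/m

K_a1 = tan²(45°−36.8°/2) = 0.2508; K_a2 = tan²(45°−28.3°/2) = 0.3568.
Layer 1: σ at base = K_a1 γ₁ h₁ = 16.69 kPa; P₁ = ½×16.69×3.2 = 26.71.
Layer 2: σ_v at top = γ₁h₁ = 66.56; σ_h top = K_a2×66.56 = 23.75; σ_h base = K_a2×(66.56+18.9×3.3) = 46.00.
P₂ = ½(23.75+46.00)×3.3 = 115.1. Total P_a = 26.71+115.1 = 141.8 kN/m.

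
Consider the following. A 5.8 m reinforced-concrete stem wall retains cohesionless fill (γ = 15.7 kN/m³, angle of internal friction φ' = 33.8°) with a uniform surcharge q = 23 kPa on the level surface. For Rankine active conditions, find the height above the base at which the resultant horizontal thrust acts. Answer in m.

2.26 m

K_a = 0.2851.
Triangular part P₁ = ½K_aγH² = 75.29 at H/3 = 1.933 m; rectangular part P₂ = K_a q H = 38.03 at H/2 = 2.900 m.
ȳ = (P₁·1.933 + P₂·2.900)/(P₁+P₂) = 2.258 m.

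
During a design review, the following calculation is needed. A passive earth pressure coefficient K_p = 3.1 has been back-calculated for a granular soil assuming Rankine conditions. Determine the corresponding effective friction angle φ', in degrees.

K_p = (1+sin φ)/(1−sin φ) ⇒ sin φ = (K_p − 1)/(K_p + 1) = 0.5122.
φ = arcsin(0.5122) = 30.81°.

30.8°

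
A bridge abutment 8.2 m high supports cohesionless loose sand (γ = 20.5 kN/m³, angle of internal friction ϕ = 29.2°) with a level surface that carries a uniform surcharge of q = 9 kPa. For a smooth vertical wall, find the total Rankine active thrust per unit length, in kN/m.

K_a = tan²(45° − φ/2) = 0.3442.
Soil triangle: ½ K_a γ H² = 0.5×0.3442×20.5×8.2² = 237.2 kN/m.
Surcharge rectangle: K_a q H = 0.3442×9×8.2 = 25.40 kN/m.
Total = 237.2 + 25.40 = 262.6 kN/m.

263 kN/m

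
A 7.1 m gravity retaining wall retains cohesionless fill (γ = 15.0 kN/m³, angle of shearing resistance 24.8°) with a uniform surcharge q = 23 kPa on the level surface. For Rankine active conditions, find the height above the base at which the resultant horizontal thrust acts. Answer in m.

K_a = 0.4090.
Triangular part P₁ = ½K_aγH² = 154.6 at H/3 = 2.367 m; rectangular part P₂ = K_a q H = 66.79 at H/2 = 3.550 m.
ȳ = (P₁·2.367 + P₂·3.550)/(P₁+P₂) = 2.724 m.

2.72 m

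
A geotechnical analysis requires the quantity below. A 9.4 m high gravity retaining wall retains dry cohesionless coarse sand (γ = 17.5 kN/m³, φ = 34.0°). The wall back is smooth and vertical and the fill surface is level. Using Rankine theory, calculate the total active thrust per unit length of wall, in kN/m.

219 kN/m

K_a = tan²(45° − φ/2) = 0.2827.
P_a = ½ K_a γ H² = 0.5 × 0.2827 × 17.5 × 9.4² = 218.6 kN/m.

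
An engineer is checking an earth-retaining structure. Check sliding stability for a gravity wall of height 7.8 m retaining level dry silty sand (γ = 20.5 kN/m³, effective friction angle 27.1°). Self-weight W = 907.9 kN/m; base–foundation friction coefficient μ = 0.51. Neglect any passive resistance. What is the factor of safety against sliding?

1.98

K_a = tan²(45° − 27.1°/2) = 0.3741.
P_a = ½K_aγH² = 0.5×0.3741×20.5×7.8² = 233.3 kN/m, acting at H/3 = 2.600 m above the base.
FS_sliding = μW / P_a = 0.51×907.9 / 233.3 = 1.985.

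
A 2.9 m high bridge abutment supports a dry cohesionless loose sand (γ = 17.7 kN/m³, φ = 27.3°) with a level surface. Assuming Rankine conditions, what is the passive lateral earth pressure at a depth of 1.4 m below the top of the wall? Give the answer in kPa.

K_p = (1 + sin φ)/(1 − sin φ) = 2.694.
σ_h = K_p γ z = 2.694 × 17.7 × 1.4 = 66.77 kPa.

66.8 kPa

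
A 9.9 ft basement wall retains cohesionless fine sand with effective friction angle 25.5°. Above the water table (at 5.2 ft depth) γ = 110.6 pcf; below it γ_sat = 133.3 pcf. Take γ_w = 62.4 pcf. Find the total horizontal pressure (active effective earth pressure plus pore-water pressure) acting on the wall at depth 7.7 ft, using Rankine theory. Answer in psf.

456 psf

K_a = (1 − sin φ)/(1 + sin φ) = 0.3981.
γ' = 133.3 − 62.4 = 70.90 pcf.
Effective vertical stress at 7.7 ft: σ'_v = 110.6×5.2 + 70.90×2.50 = 752.4 psf.
σ'_h = K_a σ'_v = 0.3981 × 752.4 = 299.5 psf; u = γ_w × 2.50 = 156.0 psf.
Total σ_h = 299.5 + 156.0 = 455.5 psf.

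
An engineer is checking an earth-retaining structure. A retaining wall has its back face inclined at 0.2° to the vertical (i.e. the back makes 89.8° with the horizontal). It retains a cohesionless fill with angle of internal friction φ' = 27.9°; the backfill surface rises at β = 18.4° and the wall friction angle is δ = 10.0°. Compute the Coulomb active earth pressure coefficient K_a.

K_a = sin²(α+φ) / [sin²α · sin(α−δ) · (1 + √{sin(φ+δ)sin(φ−β) / (sin(α−δ)sin(α+β))})²].
With α = 89.8°, φ = 27.9°, δ = 10.0°, β = 18.4°: K_a = 0.4508.

0.451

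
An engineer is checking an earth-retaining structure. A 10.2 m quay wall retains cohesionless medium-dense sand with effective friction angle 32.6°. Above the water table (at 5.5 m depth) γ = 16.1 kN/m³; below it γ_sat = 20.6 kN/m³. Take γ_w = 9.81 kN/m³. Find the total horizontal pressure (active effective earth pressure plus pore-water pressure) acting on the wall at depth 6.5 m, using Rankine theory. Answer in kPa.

39.6 kPa

K_a = (1 − sin φ)/(1 + sin φ) = 0.2997.
γ' = 20.6 − 9.81 = 10.79 kN/m³.
Effective vertical stress at 6.5 m: σ'_v = 16.1×5.5 + 10.79×1.00 = 99.34 kPa.
σ'_h = K_a σ'_v = 0.2997 × 99.34 = 29.78 kPa; u = γ_w × 1.00 = 9.810 kPa.
Total σ_h = 29.78 + 9.810 = 39.59 kPa.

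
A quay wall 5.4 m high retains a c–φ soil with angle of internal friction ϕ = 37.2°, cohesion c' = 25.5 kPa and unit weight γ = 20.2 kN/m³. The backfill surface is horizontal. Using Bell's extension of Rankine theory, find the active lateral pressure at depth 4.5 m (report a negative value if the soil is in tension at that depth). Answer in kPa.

K_a = (1 − sin φ)/(1 + sin φ) = 0.2464.
σ_a = K_a γ z − 2c√K_a = 0.2464×20.2×4.5 − 2×25.5×0.4964 = -2.917 kPa.

-2.92 kPa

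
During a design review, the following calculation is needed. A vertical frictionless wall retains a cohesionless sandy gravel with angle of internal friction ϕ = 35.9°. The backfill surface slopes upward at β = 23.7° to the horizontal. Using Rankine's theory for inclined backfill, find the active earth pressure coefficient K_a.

0.333

K_a = cos β · (cos β − √(cos²β − cos²φ)) / (cos β + √(cos²β − cos²φ)).
cos β = 0.9157, cos φ = 0.8100, √(cos²β − cos²φ) = 0.4269.
K_a = 0.9157 × (0.9157 − 0.4269)/(0.9157 + 0.4269) = 0.3333.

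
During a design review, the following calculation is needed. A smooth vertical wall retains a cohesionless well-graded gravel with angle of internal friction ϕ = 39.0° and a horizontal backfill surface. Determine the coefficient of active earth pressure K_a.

K_a = (1 − sin φ)/(1 + sin φ) = (1 − sin 39.0°)/(1 + sin 39.0°) = 0.2275.

0.228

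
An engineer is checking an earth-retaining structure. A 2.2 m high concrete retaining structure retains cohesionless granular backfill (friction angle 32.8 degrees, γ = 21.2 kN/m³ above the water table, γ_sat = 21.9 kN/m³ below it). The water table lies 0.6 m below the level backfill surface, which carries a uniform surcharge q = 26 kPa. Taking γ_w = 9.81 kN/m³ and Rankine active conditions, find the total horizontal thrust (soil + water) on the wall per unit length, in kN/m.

41.3 kN/m

K_a = tan²(45° − φ/2) = 0.2973.
γ' = 21.9 − 9.81 = 12.09 kN/m³. h₂ = H − d_w = 1.6 m.
σ'_h: at surface K_a·q = 7.729; at WT K_a(q+γd_w) = 11.51; at base K_a(q+γd_w+γ'h₂) = 17.26 kPa.
P₁ = ½(7.729+11.51)×0.6 = 5.772; P₂ = ½(11.51+17.26)×1.6 = 23.02; P_w = ½γ_w h₂² = 12.56.
Total = 5.772+23.02+12.56 = 41.34 kN/m.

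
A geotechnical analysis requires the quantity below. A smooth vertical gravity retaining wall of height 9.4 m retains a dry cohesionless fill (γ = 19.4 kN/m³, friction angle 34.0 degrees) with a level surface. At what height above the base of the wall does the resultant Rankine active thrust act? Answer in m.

K_a = 0.2827.
The pressure distribution is triangular, so the resultant acts at H/3 above the base = 9.4/3 = 3.133 m.

3.13 m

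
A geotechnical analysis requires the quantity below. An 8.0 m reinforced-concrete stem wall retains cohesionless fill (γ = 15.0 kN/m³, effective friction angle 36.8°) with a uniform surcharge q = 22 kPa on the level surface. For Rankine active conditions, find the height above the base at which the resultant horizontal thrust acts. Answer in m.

K_a = 0.2508.
Triangular part P₁ = ½K_aγH² = 120.4 at H/3 = 2.667 m; rectangular part P₂ = K_a q H = 44.13 at H/2 = 4.000 m.
ȳ = (P₁·2.667 + P₂·4.000)/(P₁+P₂) = 3.024 m.

3.02 m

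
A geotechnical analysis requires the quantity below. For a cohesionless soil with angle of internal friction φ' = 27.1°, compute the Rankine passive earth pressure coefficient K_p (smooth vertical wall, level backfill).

K_p = (1 + sin φ)/(1 − sin φ) = tan²(45° + 27.1°/2) = 2.673.

2.67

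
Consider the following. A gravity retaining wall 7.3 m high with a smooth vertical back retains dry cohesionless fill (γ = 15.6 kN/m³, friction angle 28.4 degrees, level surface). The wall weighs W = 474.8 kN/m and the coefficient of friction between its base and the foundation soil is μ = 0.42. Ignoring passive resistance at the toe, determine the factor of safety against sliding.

1.35

K_a = tan²(45° − 28.4°/2) = 0.3554.
P_a = ½K_aγH² = 0.5×0.3554×15.6×7.3² = 147.7 kN/m, acting at H/3 = 2.433 m above the base.
FS_sliding = μW / P_a = 0.42×474.8 / 147.7 = 1.350.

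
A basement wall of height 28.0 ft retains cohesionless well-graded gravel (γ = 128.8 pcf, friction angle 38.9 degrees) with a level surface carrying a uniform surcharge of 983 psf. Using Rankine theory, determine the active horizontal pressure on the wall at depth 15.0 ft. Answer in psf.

K_a = (1 − sin φ)/(1 + sin φ) = 0.2285.
σ_v = γz + q = 128.8 × 15.0 + 983 = 2915 psf.
σ_h = K_a σ_v = 0.2285 × 2915 = 666.2 psf.

666 psf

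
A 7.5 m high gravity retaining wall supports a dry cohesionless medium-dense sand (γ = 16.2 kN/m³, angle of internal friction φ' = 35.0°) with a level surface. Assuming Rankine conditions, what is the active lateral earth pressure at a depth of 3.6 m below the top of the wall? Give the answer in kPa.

15.8 kPa

K_a = (1 − sin φ)/(1 + sin φ) = 0.2710.
σ_h = K_a γ z = 0.2710 × 16.2 × 3.6 = 15.80 kPa.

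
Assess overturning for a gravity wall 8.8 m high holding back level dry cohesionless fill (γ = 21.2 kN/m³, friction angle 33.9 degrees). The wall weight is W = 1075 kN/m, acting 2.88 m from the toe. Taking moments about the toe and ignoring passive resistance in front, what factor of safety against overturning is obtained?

K_a = tan²(45° − 33.9°/2) = 0.2839.
P_a = ½K_aγH² = 0.5×0.2839×21.2×8.8² = 233.0 kN/m, acting at H/3 = 2.933 m above the base.
Overturning moment M_o = P_a × H/3 = 233.0 × 2.933 = 683.6.
Resisting moment M_r = W × 2.88 = 1075 × 2.88 = 3096.
FS_overturning = M_r/M_o = 3096/683.6 = 4.529.

4.53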